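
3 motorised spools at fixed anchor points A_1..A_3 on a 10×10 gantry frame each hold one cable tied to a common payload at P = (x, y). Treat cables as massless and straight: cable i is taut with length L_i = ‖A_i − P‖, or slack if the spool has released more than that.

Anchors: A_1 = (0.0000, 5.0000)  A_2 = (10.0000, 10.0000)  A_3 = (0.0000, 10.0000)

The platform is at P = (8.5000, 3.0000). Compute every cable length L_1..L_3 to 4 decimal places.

(8.7321, 7.1589, 11.0114)

cable 1: Δx=-8.5000, Δy=2.0000; L_1 = √(Δx²+Δy²) = 8.7321
cable 2: Δx=1.5000, Δy=7.0000; L_2 = √(Δx²+Δy²) = 7.1589
cable 3: Δx=-8.5000, Δy=7.0000; L_3 = √(Δx²+Δy²) = 11.0114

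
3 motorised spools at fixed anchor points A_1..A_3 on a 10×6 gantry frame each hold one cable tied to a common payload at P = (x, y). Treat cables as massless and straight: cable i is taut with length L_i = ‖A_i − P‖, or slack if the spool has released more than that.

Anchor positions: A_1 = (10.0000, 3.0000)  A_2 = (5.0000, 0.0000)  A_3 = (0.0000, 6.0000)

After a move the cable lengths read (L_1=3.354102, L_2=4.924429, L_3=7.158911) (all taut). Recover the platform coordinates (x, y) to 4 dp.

each cable: (A_i−P)·(A_i−P) = L_i²; let k_i = ‖A_i‖²−L_i²
k_1 = 100.0000+9.0000−11.2500 = 97.7500
row 1: 10.0000x + 6.0000y = 97.0000  (k_2=0.7500)
row 2: 20.0000x − 6.0000y = 113.0000  (k_3=-15.2500)
Cramer on rows 1–2 → x = 7.0000, y = 4.5000

(7.0000, 4.5000)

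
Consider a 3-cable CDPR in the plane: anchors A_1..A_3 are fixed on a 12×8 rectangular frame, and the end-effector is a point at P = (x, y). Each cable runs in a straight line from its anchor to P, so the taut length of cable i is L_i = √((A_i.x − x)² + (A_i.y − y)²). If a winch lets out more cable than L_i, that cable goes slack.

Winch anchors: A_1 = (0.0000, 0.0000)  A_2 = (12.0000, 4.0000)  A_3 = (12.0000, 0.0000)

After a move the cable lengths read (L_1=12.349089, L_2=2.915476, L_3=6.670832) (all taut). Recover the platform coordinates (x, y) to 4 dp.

circle eqns → linear via eq_j − eq_1; set k_j = A_j·A_j − L_j²
k_1 = 0.0000+0.0000−152.5000 = -152.5000
-24.0000·x − 8.0000·y = k_1−k_2 = -304.0000
-24.0000·x + 0.0000·y = k_1−k_3 = -252.0000
solve first two rows → x=10.5000, y=6.5000

(10.5000, 6.5000)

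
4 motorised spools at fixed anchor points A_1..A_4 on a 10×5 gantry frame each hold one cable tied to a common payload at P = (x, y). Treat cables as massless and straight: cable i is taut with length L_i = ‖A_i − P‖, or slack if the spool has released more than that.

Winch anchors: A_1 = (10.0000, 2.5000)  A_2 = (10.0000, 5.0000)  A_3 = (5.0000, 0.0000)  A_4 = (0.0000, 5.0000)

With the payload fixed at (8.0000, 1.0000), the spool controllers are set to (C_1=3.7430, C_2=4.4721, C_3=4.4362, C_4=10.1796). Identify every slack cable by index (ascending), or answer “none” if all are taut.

1, 3, 4

cable 1: L_1 = ‖A_1−P‖ = 2.5000;  C_1 = 3.7430 → slack
cable 2: L_2 = ‖A_2−P‖ = 4.4721;  C_2 = 4.4721 → taut
cable 3: L_3 = ‖A_3−P‖ = 3.1623;  C_3 = 4.4362 → slack
cable 4: L_4 = ‖A_4−P‖ = 8.9443;  C_4 = 10.1796 → slack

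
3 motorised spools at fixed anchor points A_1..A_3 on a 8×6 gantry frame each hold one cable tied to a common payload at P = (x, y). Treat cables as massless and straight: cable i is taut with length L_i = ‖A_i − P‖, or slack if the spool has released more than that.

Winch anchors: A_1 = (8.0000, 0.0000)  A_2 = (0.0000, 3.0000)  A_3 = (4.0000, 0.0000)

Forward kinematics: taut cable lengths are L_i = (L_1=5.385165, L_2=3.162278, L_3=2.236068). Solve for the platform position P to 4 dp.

each cable: (A_i−P)·(A_i−P) = L_i²; let q_i = ‖A_i‖²−L_i²
q_1 = 64.0000+0.0000−29.0000 = 35.0000
row 1: 16.0000x − 6.0000y = 36.0000  (q_2=-1.0000)
row 2: 8.0000x + 0.0000y = 24.0000  (q_3=11.0000)
Cramer on rows 1–2 → x = 3.0000, y = 2.0000

(3.0000, 2.0000)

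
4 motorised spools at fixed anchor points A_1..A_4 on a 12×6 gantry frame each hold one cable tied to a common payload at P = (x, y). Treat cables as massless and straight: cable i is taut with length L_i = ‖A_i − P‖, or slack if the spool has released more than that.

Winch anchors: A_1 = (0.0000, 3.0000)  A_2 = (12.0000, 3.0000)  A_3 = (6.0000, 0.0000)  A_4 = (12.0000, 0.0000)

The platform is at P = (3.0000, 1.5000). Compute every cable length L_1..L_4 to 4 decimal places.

(3.3541, 9.1241, 3.3541, 9.1241)

L_1: Δ = A_1−P = (-3.0000, 1.5000) → ‖Δ‖ = √11.2500 = 3.3541
L_2: Δ = A_2−P = (9.0000, 1.5000) → ‖Δ‖ = √83.2500 = 9.1241
L_3: Δ = A_3−P = (3.0000, -1.5000) → ‖Δ‖ = √11.2500 = 3.3541
L_4: Δ = A_4−P = (9.0000, -1.5000) → ‖Δ‖ = √83.2500 = 9.1241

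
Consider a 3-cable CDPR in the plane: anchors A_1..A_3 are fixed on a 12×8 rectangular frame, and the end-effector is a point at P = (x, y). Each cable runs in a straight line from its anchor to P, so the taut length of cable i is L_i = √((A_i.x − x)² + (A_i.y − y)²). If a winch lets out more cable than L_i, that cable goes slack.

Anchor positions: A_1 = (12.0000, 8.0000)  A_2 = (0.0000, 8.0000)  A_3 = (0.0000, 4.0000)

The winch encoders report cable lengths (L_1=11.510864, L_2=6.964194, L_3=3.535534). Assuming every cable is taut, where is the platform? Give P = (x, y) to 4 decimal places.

(2.5000, 1.5000)

expand ‖A_i−P‖²=L_i² and subtract eq 1 (k_i ≔ ‖A_i‖²−L_i²)
k_1 = 144.0000+64.0000−132.5000 = 75.5000
eq1−eq2 → [24.0000  0.0000]·P = 60.0000
eq1−eq3 → [24.0000  8.0000]·P = 72.0000
2×2 solve → P = (2.5000, 1.5000)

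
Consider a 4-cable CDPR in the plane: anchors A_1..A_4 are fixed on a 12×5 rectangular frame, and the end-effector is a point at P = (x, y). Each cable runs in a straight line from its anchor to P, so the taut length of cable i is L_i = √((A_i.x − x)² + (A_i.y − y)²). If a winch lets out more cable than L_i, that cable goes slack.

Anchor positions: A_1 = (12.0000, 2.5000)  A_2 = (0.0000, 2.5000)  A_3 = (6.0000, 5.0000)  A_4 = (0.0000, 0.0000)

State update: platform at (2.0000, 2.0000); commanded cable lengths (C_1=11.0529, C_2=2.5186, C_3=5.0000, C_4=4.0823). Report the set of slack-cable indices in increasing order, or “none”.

1, 2, 4

cable 1: L_1 = ‖A_1−P‖ = 10.0125;  C_1 = 11.0529 → slack
cable 2: L_2 = ‖A_2−P‖ = 2.0616;  C_2 = 2.5186 → slack
cable 3: L_3 = ‖A_3−P‖ = 5.0000;  C_3 = 5.0000 → taut
cable 4: L_4 = ‖A_4−P‖ = 2.8284;  C_4 = 4.0823 → slack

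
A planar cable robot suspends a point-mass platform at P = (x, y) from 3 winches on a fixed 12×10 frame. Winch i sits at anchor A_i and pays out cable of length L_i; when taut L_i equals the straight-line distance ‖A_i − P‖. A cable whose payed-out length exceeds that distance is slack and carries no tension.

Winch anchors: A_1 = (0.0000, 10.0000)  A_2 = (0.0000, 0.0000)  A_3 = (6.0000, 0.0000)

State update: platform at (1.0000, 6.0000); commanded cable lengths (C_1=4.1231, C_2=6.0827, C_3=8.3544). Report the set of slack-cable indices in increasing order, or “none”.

3

cable 1: √((-1.0000)²+(4.0000)²)=4.1231, C_1=4.1231: taut
cable 2: √((-1.0000)²+(-6.0000)²)=6.0828, C_2=6.0827: taut
cable 3: √((5.0000)²+(-6.0000)²)=7.8102, C_3=8.3544: slack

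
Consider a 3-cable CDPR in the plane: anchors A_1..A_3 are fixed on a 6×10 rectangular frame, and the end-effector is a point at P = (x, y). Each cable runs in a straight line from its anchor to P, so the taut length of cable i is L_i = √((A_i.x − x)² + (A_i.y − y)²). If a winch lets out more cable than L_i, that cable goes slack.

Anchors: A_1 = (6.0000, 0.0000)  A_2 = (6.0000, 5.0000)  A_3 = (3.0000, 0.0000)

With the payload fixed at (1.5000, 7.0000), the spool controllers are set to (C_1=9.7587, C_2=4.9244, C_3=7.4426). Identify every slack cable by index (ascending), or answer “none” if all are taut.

1, 3

i=1: geometric 8.3217 vs commanded 9.7587 ⇒ slack
i=2: geometric 4.9244 vs commanded 4.9244 ⇒ taut
i=3: geometric 7.1589 vs commanded 7.4426 ⇒ slack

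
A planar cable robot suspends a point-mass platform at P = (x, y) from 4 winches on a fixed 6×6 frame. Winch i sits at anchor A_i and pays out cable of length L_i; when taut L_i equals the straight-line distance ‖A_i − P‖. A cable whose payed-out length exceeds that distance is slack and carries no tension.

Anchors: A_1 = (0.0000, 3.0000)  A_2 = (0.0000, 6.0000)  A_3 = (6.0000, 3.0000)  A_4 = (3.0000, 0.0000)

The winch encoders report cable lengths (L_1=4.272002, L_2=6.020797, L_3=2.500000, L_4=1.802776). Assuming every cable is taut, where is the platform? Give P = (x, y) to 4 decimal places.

(4.0000, 1.5000)

expand ‖A_i−P‖²=L_i² and subtract eq 1 (q_i ≔ ‖A_i‖²−L_i²)
q_1 = 0.0000+9.0000−18.2500 = -9.2500
eq1−eq2 → [0.0000  -6.0000]·P = -9.0000
eq1−eq3 → [-12.0000  0.0000]·P = -48.0000
eq1−eq4 → [-6.0000  6.0000]·P = -15.0000
2×2 solve → P = (4.0000, 1.5000)
check cable 4: ‖A_4−P‖² = 3.2500 ≈ L_4² = 3.2500 ✓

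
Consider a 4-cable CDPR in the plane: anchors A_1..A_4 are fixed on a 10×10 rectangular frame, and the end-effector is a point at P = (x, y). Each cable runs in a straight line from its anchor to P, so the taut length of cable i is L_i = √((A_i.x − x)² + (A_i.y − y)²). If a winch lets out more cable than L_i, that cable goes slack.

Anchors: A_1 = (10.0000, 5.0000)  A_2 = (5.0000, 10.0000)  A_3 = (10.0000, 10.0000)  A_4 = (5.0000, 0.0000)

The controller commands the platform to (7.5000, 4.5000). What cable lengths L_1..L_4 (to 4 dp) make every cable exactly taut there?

(2.5495, 6.0415, 6.0415, 5.1478)

cable 1: Δx=2.5000, Δy=0.5000; L_1 = √(Δx²+Δy²) = 2.5495
cable 2: Δx=-2.5000, Δy=5.5000; L_2 = √(Δx²+Δy²) = 6.0415
cable 3: Δx=2.5000, Δy=5.5000; L_3 = √(Δx²+Δy²) = 6.0415
cable 4: Δx=-2.5000, Δy=-4.5000; L_4 = √(Δx²+Δy²) = 5.1478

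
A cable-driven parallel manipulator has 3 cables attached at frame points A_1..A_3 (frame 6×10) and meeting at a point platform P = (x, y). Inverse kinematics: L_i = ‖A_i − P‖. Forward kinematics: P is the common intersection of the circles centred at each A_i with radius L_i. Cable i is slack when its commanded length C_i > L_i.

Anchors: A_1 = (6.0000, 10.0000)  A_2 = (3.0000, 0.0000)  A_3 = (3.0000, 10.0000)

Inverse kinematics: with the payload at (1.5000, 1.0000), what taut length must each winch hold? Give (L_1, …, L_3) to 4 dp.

cable 1: Δx=4.5000, Δy=9.0000; L_1 = √(Δx²+Δy²) = 10.0623
cable 2: Δx=1.5000, Δy=-1.0000; L_2 = √(Δx²+Δy²) = 1.8028
cable 3: Δx=1.5000, Δy=9.0000; L_3 = √(Δx²+Δy²) = 9.1241

(10.0623, 1.8028, 9.1241)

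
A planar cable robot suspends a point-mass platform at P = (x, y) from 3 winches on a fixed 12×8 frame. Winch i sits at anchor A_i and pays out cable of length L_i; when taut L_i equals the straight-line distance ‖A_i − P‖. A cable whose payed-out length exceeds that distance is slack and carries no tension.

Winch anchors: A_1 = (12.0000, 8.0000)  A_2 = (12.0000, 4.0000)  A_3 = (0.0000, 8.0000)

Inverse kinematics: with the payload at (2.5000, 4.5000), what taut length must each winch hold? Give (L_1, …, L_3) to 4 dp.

L_1 = √((12.0000−2.5000)² + (8.0000−4.5000)²) = 10.1242
L_2 = √((12.0000−2.5000)² + (4.0000−4.5000)²) = 9.5131
L_3 = √((0.0000−2.5000)² + (8.0000−4.5000)²) = 4.3012

(10.1242, 9.5131, 4.3012)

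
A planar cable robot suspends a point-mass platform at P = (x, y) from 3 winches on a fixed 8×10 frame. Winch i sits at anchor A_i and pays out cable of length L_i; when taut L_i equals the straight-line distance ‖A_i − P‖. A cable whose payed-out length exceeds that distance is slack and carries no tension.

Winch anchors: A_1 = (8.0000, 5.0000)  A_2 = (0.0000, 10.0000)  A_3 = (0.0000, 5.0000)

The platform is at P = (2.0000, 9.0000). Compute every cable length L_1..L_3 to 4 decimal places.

cable 1: Δx=6.0000, Δy=-4.0000; L_1 = √(Δx²+Δy²) = 7.2111
cable 2: Δx=-2.0000, Δy=1.0000; L_2 = √(Δx²+Δy²) = 2.2361
cable 3: Δx=-2.0000, Δy=-4.0000; L_3 = √(Δx²+Δy²) = 4.4721

(7.2111, 2.2361, 4.4721)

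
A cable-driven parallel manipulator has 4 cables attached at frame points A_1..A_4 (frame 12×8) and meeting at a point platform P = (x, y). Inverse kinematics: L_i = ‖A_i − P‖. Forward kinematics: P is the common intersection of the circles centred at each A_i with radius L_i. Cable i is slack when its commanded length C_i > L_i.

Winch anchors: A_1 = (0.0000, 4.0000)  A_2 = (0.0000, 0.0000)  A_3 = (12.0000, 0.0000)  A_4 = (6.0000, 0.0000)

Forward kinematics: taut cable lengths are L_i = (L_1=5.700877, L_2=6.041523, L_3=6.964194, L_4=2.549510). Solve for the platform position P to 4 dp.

(5.5000, 2.5000)

each cable: (A_i−P)·(A_i−P) = L_i²; let k_i = ‖A_i‖²−L_i²
k_1 = 0.0000+16.0000−32.5000 = -16.5000
row 1: 0.0000x + 8.0000y = 20.0000  (k_2=-36.5000)
row 2: -24.0000x + 8.0000y = -112.0000  (k_3=95.5000)
row 3: -12.0000x + 8.0000y = -46.0000  (k_4=29.5000)
Cramer on rows 1–2 → x = 5.5000, y = 2.5000
check cable 4: ‖A_4−P‖² = 6.5000 ≈ L_4² = 6.5000 ✓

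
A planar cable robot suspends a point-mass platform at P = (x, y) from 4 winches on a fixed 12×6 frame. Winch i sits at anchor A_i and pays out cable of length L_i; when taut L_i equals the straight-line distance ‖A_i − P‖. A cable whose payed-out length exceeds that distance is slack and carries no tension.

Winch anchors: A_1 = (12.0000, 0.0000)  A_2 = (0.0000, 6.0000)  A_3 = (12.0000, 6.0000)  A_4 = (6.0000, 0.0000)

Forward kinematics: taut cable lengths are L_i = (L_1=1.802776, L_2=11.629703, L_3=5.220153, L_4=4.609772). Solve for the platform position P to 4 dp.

each cable: (A_i−P)·(A_i−P) = L_i²; let k_i = ‖A_i‖²−L_i²
k_1 = 144.0000+0.0000−3.2500 = 140.7500
row 1: 24.0000x − 12.0000y = 240.0000  (k_2=-99.2500)
row 2: 0.0000x − 12.0000y = -12.0000  (k_3=152.7500)
row 3: 12.0000x + 0.0000y = 126.0000  (k_4=14.7500)
Cramer on rows 1–2 → x = 10.5000, y = 1.0000
check cable 4: ‖A_4−P‖² = 21.2500 ≈ L_4² = 21.2500 ✓

(10.5000, 1.0000)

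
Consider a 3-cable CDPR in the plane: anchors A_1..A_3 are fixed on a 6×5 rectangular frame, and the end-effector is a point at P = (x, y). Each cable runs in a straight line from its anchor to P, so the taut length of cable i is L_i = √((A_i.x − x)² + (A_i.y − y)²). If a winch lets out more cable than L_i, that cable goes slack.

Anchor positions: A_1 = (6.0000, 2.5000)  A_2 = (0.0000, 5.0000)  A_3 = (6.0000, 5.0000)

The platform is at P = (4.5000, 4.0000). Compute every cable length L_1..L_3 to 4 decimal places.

(2.1213, 4.6098, 1.8028)

cable 1: Δx=1.5000, Δy=-1.5000; L_1 = √(Δx²+Δy²) = 2.1213
cable 2: Δx=-4.5000, Δy=1.0000; L_2 = √(Δx²+Δy²) = 4.6098
cable 3: Δx=1.5000, Δy=1.0000; L_3 = √(Δx²+Δy²) = 1.8028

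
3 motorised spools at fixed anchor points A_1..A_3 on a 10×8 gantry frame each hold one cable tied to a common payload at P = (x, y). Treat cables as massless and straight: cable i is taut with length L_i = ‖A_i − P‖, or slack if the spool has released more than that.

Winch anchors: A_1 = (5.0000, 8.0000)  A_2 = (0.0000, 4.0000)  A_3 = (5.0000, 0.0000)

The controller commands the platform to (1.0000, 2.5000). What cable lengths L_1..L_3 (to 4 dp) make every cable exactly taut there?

L_1: Δ = A_1−P = (4.0000, 5.5000) → ‖Δ‖ = √46.2500 = 6.8007
L_2: Δ = A_2−P = (-1.0000, 1.5000) → ‖Δ‖ = √3.2500 = 1.8028
L_3: Δ = A_3−P = (4.0000, -2.5000) → ‖Δ‖ = √22.2500 = 4.7170

(6.8007, 1.8028, 4.7170)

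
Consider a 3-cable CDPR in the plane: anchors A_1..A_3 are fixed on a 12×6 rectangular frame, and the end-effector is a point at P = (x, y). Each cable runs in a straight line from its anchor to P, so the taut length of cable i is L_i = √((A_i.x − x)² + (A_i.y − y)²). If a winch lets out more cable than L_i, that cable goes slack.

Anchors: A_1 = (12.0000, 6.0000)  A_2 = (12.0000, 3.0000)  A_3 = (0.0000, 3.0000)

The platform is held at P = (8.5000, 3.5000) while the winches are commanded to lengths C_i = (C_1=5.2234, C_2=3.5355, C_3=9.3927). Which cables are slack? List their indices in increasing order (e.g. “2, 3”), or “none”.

1, 3

i=1: geometric 4.3012 vs commanded 5.2234 ⇒ slack
i=2: geometric 3.5355 vs commanded 3.5355 ⇒ taut
i=3: geometric 8.5147 vs commanded 9.3927 ⇒ slack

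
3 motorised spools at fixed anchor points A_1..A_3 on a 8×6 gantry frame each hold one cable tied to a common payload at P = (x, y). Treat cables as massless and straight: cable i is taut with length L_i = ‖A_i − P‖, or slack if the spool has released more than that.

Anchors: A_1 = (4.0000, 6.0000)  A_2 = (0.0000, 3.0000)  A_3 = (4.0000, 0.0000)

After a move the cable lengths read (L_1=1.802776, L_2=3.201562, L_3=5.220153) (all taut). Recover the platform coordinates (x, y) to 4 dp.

each cable: (A_i−P)·(A_i−P) = L_i²; let c_i = ‖A_i‖²−L_i²
c_1 = 16.0000+36.0000−3.2500 = 48.7500
row 1: 8.0000x + 6.0000y = 50.0000  (c_2=-1.2500)
row 2: 0.0000x + 12.0000y = 60.0000  (c_3=-11.2500)
Cramer on rows 1–2 → x = 2.5000, y = 5.0000

(2.5000, 5.0000)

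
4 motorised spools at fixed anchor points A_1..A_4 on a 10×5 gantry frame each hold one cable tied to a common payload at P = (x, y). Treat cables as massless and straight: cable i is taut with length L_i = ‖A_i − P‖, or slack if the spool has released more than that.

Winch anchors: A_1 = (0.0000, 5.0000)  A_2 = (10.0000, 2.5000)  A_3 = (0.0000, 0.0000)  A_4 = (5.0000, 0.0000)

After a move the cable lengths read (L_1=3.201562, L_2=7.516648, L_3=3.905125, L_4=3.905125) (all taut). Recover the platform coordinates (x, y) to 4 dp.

(2.5000, 3.0000)

expand ‖A_i−P‖²=L_i² and subtract eq 1 (q_i ≔ ‖A_i‖²−L_i²)
q_1 = 0.0000+25.0000−10.2500 = 14.7500
eq1−eq2 → [-20.0000  5.0000]·P = -35.0000
eq1−eq3 → [0.0000  10.0000]·P = 30.0000
eq1−eq4 → [-10.0000  10.0000]·P = 5.0000
2×2 solve → P = (2.5000, 3.0000)
check cable 4: ‖A_4−P‖² = 15.2500 ≈ L_4² = 15.2500 ✓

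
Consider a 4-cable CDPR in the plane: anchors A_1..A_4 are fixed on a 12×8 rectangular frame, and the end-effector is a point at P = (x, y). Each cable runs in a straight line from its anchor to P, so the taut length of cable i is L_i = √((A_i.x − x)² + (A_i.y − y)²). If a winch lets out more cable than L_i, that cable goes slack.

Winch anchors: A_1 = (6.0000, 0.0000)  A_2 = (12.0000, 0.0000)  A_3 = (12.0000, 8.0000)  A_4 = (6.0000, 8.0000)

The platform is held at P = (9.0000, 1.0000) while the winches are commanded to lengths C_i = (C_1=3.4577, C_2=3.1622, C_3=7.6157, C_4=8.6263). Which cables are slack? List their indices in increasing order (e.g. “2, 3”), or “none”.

i=1: geometric 3.1623 vs commanded 3.4577 ⇒ slack
i=2: geometric 3.1623 vs commanded 3.1622 ⇒ taut
i=3: geometric 7.6158 vs commanded 7.6157 ⇒ taut
i=4: geometric 7.6158 vs commanded 8.6263 ⇒ slack

1, 4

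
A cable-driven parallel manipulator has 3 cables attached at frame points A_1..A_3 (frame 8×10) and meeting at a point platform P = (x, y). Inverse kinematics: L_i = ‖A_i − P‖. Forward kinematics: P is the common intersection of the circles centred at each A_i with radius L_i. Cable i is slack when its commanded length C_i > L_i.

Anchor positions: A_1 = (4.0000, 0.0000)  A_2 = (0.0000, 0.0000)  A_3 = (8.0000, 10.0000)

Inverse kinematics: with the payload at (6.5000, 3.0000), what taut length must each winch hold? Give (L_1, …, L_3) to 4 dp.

(3.9051, 7.1589, 7.1589)

cable 1: Δx=-2.5000, Δy=-3.0000; L_1 = √(Δx²+Δy²) = 3.9051
cable 2: Δx=-6.5000, Δy=-3.0000; L_2 = √(Δx²+Δy²) = 7.1589
cable 3: Δx=1.5000, Δy=7.0000; L_3 = √(Δx²+Δy²) = 7.1589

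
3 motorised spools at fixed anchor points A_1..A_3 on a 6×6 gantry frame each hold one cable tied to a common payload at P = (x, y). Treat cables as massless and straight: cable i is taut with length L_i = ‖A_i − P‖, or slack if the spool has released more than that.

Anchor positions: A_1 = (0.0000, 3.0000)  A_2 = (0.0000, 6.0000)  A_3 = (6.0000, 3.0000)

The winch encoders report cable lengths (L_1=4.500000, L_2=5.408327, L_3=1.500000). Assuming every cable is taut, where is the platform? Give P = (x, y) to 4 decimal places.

(4.5000, 3.0000)

expand ‖A_i−P‖²=L_i² and subtract eq 1 (q_i ≔ ‖A_i‖²−L_i²)
q_1 = 0.0000+9.0000−20.2500 = -11.2500
eq1−eq2 → [0.0000  -6.0000]·P = -18.0000
eq1−eq3 → [-12.0000  0.0000]·P = -54.0000
2×2 solve → P = (4.5000, 3.0000)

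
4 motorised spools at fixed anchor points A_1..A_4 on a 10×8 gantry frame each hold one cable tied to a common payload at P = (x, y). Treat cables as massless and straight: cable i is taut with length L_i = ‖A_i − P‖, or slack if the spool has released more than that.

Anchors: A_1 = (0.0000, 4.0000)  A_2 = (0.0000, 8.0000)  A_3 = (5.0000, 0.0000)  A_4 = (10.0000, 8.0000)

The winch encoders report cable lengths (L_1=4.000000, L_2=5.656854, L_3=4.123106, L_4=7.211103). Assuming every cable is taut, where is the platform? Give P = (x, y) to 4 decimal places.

circle eqns → linear via eq_j − eq_1; set q_j = A_j·A_j − L_j²
q_1 = 0.0000+16.0000−16.0000 = 0.0000
0.0000·x − 8.0000·y = q_1−q_2 = -32.0000
-10.0000·x + 8.0000·y = q_1−q_3 = -8.0000
-20.0000·x − 8.0000·y = q_1−q_4 = -112.0000
solve first two rows → x=4.0000, y=4.0000
check cable 4: ‖A_4−P‖² = 52.0000 ≈ L_4² = 52.0000 ✓

(4.0000, 4.0000)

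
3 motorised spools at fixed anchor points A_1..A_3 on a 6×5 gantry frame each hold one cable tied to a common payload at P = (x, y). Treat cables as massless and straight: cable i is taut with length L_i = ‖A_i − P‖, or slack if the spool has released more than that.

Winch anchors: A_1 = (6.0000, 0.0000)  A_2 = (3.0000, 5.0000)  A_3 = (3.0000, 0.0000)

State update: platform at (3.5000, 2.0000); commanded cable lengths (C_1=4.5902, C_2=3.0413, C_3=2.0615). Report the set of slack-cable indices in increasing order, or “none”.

1

cable 1: L_1 = ‖A_1−P‖ = 3.2016;  C_1 = 4.5902 → slack
cable 2: L_2 = ‖A_2−P‖ = 3.0414;  C_2 = 3.0413 → taut
cable 3: L_3 = ‖A_3−P‖ = 2.0616;  C_3 = 2.0615 → taut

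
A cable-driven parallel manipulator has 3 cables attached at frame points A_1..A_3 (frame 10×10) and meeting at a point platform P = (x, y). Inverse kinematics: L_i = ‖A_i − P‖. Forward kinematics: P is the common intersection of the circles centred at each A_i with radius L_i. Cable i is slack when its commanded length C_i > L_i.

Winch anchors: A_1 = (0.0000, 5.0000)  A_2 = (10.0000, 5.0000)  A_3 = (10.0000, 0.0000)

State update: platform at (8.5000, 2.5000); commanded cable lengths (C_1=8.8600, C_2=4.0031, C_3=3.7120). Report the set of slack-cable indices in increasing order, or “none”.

cable 1: L_1 = ‖A_1−P‖ = 8.8600;  C_1 = 8.8600 → taut
cable 2: L_2 = ‖A_2−P‖ = 2.9155;  C_2 = 4.0031 → slack
cable 3: L_3 = ‖A_3−P‖ = 2.9155;  C_3 = 3.7120 → slack

2, 3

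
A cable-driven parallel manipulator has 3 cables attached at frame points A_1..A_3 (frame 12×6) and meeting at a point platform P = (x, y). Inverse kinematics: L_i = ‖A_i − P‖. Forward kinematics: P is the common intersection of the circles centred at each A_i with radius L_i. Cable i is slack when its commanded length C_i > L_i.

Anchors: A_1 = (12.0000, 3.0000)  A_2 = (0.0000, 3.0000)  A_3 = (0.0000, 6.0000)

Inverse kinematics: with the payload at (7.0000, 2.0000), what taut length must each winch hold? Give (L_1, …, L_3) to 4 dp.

L_1: Δ = A_1−P = (5.0000, 1.0000) → ‖Δ‖ = √26.0000 = 5.0990
L_2: Δ = A_2−P = (-7.0000, 1.0000) → ‖Δ‖ = √50.0000 = 7.0711
L_3: Δ = A_3−P = (-7.0000, 4.0000) → ‖Δ‖ = √65.0000 = 8.0623

(5.0990, 7.0711, 8.0623)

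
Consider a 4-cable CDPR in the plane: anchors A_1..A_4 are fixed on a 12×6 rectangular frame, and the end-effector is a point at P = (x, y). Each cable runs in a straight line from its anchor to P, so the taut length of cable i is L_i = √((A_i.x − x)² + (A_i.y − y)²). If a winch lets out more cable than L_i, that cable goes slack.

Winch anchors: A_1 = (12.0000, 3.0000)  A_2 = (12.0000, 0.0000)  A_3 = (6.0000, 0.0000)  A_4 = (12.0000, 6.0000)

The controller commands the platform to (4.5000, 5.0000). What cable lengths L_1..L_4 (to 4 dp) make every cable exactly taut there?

(7.7621, 9.0139, 5.2202, 7.5664)

cable 1: Δx=7.5000, Δy=-2.0000; L_1 = √(Δx²+Δy²) = 7.7621
cable 2: Δx=7.5000, Δy=-5.0000; L_2 = √(Δx²+Δy²) = 9.0139
cable 3: Δx=1.5000, Δy=-5.0000; L_3 = √(Δx²+Δy²) = 5.2202
cable 4: Δx=7.5000, Δy=1.0000; L_4 = √(Δx²+Δy²) = 7.5664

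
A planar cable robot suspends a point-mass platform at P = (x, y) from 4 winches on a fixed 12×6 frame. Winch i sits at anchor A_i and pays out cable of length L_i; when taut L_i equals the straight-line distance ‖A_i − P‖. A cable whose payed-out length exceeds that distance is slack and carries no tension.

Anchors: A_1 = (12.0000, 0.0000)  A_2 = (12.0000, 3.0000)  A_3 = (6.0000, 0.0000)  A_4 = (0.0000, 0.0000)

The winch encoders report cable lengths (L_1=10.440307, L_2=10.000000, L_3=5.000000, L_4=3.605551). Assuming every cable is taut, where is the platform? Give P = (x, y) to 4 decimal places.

(2.0000, 3.0000)

each cable: (A_i−P)·(A_i−P) = L_i²; let c_i = ‖A_i‖²−L_i²
c_1 = 144.0000+0.0000−109.0000 = 35.0000
row 1: 0.0000x − 6.0000y = -18.0000  (c_2=53.0000)
row 2: 12.0000x + 0.0000y = 24.0000  (c_3=11.0000)
row 3: 24.0000x + 0.0000y = 48.0000  (c_4=-13.0000)
Cramer on rows 1–2 → x = 2.0000, y = 3.0000
check cable 4: ‖A_4−P‖² = 13.0000 ≈ L_4² = 13.0000 ✓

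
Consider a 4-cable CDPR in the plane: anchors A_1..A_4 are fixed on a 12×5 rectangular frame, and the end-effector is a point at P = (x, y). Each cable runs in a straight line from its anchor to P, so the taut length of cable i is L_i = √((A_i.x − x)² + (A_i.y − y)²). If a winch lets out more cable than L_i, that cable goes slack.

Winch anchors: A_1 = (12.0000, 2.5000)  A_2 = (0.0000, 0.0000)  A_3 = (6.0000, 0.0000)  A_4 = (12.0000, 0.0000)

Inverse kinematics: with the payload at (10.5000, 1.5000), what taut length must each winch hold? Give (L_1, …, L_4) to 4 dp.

L_1: Δ = A_1−P = (1.5000, 1.0000) → ‖Δ‖ = √3.2500 = 1.8028
L_2: Δ = A_2−P = (-10.5000, -1.5000) → ‖Δ‖ = √112.5000 = 10.6066
L_3: Δ = A_3−P = (-4.5000, -1.5000) → ‖Δ‖ = √22.5000 = 4.7434
L_4: Δ = A_4−P = (1.5000, -1.5000) → ‖Δ‖ = √4.5000 = 2.1213

(1.8028, 10.6066, 4.7434, 2.1213)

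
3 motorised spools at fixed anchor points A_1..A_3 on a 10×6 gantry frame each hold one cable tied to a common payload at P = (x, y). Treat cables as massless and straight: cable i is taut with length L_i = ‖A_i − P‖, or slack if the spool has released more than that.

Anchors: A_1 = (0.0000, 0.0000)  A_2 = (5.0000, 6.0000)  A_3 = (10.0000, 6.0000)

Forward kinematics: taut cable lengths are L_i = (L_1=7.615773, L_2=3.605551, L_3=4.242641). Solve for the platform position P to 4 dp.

(7.0000, 3.0000)

each cable: (A_i−P)·(A_i−P) = L_i²; let c_i = ‖A_i‖²−L_i²
c_1 = 0.0000+0.0000−58.0000 = -58.0000
row 1: -10.0000x − 12.0000y = -106.0000  (c_2=48.0000)
row 2: -20.0000x − 12.0000y = -176.0000  (c_3=118.0000)
Cramer on rows 1–2 → x = 7.0000, y = 3.0000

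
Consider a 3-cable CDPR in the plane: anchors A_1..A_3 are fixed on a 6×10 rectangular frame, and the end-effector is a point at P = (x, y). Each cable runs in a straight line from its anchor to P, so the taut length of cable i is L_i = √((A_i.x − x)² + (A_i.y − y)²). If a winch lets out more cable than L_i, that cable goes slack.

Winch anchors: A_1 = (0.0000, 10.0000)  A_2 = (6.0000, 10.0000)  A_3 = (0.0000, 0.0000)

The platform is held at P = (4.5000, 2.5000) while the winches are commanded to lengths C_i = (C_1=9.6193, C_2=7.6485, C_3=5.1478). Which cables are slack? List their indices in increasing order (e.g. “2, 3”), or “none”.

1

i=1: geometric 8.7464 vs commanded 9.6193 ⇒ slack
i=2: geometric 7.6485 vs commanded 7.6485 ⇒ taut
i=3: geometric 5.1478 vs commanded 5.1478 ⇒ taut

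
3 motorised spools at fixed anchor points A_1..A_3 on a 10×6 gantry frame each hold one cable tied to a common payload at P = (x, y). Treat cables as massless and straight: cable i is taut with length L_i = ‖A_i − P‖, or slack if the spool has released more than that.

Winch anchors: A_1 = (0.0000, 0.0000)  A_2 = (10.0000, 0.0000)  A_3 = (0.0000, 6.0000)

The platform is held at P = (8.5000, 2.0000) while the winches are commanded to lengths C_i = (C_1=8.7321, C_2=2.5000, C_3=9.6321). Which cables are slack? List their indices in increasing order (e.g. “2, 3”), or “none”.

i=1: geometric 8.7321 vs commanded 8.7321 ⇒ taut
i=2: geometric 2.5000 vs commanded 2.5000 ⇒ taut
i=3: geometric 9.3941 vs commanded 9.6321 ⇒ slack

3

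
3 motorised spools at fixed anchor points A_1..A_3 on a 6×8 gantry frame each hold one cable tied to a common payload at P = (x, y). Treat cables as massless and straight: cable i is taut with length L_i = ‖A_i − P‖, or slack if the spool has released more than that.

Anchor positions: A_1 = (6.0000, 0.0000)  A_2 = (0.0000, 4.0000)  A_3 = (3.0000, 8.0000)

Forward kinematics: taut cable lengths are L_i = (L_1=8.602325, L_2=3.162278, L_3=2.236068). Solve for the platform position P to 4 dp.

each cable: (A_i−P)·(A_i−P) = L_i²; let q_i = ‖A_i‖²−L_i²
q_1 = 36.0000+0.0000−74.0000 = -38.0000
row 1: 12.0000x − 8.0000y = -44.0000  (q_2=6.0000)
row 2: 6.0000x − 16.0000y = -106.0000  (q_3=68.0000)
Cramer on rows 1–2 → x = 1.0000, y = 7.0000

(1.0000, 7.0000)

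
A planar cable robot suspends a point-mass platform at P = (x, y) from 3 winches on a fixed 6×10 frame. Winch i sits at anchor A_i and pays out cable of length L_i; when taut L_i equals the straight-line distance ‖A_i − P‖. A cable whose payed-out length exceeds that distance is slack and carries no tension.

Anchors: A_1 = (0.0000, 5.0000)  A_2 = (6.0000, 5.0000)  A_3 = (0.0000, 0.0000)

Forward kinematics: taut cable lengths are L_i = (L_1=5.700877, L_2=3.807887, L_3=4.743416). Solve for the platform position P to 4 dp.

expand ‖A_i−P‖²=L_i² and subtract eq 1 (q_i ≔ ‖A_i‖²−L_i²)
q_1 = 0.0000+25.0000−32.5000 = -7.5000
eq1−eq2 → [-12.0000  0.0000]·P = -54.0000
eq1−eq3 → [0.0000  10.0000]·P = 15.0000
2×2 solve → P = (4.5000, 1.5000)

(4.5000, 1.5000)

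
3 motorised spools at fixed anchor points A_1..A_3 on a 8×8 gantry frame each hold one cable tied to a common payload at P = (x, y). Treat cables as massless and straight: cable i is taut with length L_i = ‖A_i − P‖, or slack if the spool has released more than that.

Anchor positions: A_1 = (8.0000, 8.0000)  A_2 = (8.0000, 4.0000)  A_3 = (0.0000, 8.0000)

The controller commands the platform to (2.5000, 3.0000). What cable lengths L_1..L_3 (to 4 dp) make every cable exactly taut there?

L_1: Δ = A_1−P = (5.5000, 5.0000) → ‖Δ‖ = √55.2500 = 7.4330
L_2: Δ = A_2−P = (5.5000, 1.0000) → ‖Δ‖ = √31.2500 = 5.5902
L_3: Δ = A_3−P = (-2.5000, 5.0000) → ‖Δ‖ = √31.2500 = 5.5902

(7.4330, 5.5902, 5.5902)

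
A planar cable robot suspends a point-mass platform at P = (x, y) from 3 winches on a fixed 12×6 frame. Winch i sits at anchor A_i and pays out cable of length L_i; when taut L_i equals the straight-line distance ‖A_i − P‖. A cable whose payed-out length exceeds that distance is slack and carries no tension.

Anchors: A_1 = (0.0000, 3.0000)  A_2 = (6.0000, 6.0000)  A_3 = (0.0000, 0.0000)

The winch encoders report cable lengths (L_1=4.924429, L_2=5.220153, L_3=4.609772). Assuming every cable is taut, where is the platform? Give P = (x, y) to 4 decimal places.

expand ‖A_i−P‖²=L_i² and subtract eq 1 (c_i ≔ ‖A_i‖²−L_i²)
c_1 = 0.0000+9.0000−24.2500 = -15.2500
eq1−eq2 → [-12.0000  -6.0000]·P = -60.0000
eq1−eq3 → [0.0000  6.0000]·P = 6.0000
2×2 solve → P = (4.5000, 1.0000)

(4.5000, 1.0000)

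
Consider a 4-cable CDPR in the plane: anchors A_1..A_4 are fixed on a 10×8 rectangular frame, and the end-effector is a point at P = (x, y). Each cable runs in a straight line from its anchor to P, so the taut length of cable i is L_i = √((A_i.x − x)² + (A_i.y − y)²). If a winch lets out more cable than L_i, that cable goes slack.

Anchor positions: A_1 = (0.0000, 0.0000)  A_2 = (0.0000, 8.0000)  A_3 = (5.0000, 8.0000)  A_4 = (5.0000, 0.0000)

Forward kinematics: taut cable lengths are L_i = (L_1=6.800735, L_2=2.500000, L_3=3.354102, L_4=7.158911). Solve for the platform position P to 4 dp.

(2.0000, 6.5000)

expand ‖A_i−P‖²=L_i² and subtract eq 1 (q_i ≔ ‖A_i‖²−L_i²)
q_1 = 0.0000+0.0000−46.2500 = -46.2500
eq1−eq2 → [0.0000  -16.0000]·P = -104.0000
eq1−eq3 → [-10.0000  -16.0000]·P = -124.0000
eq1−eq4 → [-10.0000  0.0000]·P = -20.0000
2×2 solve → P = (2.0000, 6.5000)
check cable 4: ‖A_4−P‖² = 51.2500 ≈ L_4² = 51.2500 ✓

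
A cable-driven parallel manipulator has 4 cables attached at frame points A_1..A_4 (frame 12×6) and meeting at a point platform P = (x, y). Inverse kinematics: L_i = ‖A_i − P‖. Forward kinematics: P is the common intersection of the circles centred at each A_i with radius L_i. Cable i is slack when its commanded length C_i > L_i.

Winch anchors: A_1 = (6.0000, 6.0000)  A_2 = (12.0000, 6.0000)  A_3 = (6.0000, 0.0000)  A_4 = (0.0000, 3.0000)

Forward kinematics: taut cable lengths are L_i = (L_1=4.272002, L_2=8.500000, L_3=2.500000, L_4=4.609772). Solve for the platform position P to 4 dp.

(4.5000, 2.0000)

each cable: (A_i−P)·(A_i−P) = L_i²; let c_i = ‖A_i‖²−L_i²
c_1 = 36.0000+36.0000−18.2500 = 53.7500
row 1: -12.0000x + 0.0000y = -54.0000  (c_2=107.7500)
row 2: 0.0000x + 12.0000y = 24.0000  (c_3=29.7500)
row 3: 12.0000x + 6.0000y = 66.0000  (c_4=-12.2500)
Cramer on rows 1–2 → x = 4.5000, y = 2.0000
check cable 4: ‖A_4−P‖² = 21.2500 ≈ L_4² = 21.2500 ✓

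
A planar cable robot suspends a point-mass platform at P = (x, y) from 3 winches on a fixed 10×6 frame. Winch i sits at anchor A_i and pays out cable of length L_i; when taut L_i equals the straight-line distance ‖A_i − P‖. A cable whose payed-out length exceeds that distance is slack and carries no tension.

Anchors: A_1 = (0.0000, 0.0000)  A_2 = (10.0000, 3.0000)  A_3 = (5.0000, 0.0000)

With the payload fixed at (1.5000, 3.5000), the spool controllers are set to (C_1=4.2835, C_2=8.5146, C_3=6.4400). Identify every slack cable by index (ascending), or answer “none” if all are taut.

1, 3

cable 1: √((-1.5000)²+(-3.5000)²)=3.8079, C_1=4.2835: slack
cable 2: √((8.5000)²+(-0.5000)²)=8.5147, C_2=8.5146: taut
cable 3: √((3.5000)²+(-3.5000)²)=4.9497, C_3=6.4400: slack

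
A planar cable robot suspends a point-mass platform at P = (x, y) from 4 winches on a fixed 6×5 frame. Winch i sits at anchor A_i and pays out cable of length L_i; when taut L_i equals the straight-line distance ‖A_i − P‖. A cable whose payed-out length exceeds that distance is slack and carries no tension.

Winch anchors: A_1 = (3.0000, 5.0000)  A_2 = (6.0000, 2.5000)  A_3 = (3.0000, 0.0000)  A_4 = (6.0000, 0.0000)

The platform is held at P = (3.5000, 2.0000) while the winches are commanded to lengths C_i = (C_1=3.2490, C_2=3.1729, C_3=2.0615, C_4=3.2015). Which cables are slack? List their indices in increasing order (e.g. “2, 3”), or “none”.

1, 2

i=1: geometric 3.0414 vs commanded 3.2490 ⇒ slack
i=2: geometric 2.5495 vs commanded 3.1729 ⇒ slack
i=3: geometric 2.0616 vs commanded 2.0615 ⇒ taut
i=4: geometric 3.2016 vs commanded 3.2015 ⇒ taut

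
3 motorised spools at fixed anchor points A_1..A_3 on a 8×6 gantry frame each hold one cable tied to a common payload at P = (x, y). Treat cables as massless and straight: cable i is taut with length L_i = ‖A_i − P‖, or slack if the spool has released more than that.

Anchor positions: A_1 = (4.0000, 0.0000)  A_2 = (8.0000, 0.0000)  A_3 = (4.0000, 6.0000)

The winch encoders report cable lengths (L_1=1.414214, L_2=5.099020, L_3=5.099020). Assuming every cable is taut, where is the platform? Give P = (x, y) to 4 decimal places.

expand ‖A_i−P‖²=L_i² and subtract eq 1 (q_i ≔ ‖A_i‖²−L_i²)
q_1 = 16.0000+0.0000−2.0000 = 14.0000
eq1−eq2 → [-8.0000  0.0000]·P = -24.0000
eq1−eq3 → [0.0000  -12.0000]·P = -12.0000
2×2 solve → P = (3.0000, 1.0000)

(3.0000, 1.0000)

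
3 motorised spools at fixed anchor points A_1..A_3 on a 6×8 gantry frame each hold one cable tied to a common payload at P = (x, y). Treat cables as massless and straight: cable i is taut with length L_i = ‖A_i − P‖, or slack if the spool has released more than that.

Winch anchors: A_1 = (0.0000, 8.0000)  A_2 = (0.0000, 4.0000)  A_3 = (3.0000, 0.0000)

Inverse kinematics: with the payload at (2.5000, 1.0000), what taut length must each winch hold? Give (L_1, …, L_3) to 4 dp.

cable 1: Δx=-2.5000, Δy=7.0000; L_1 = √(Δx²+Δy²) = 7.4330
cable 2: Δx=-2.5000, Δy=3.0000; L_2 = √(Δx²+Δy²) = 3.9051
cable 3: Δx=0.5000, Δy=-1.0000; L_3 = √(Δx²+Δy²) = 1.1180

(7.4330, 3.9051, 1.1180)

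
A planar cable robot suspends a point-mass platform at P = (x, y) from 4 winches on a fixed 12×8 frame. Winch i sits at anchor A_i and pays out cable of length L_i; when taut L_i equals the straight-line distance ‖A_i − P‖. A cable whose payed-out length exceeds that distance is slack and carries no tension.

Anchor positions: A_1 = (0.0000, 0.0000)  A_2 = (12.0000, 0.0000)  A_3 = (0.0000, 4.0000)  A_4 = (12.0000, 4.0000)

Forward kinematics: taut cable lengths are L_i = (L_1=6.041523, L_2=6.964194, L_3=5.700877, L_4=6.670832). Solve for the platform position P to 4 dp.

each cable: (A_i−P)·(A_i−P) = L_i²; let c_i = ‖A_i‖²−L_i²
c_1 = 0.0000+0.0000−36.5000 = -36.5000
row 1: -24.0000x + 0.0000y = -132.0000  (c_2=95.5000)
row 2: 0.0000x − 8.0000y = -20.0000  (c_3=-16.5000)
row 3: -24.0000x − 8.0000y = -152.0000  (c_4=115.5000)
Cramer on rows 1–2 → x = 5.5000, y = 2.5000
check cable 4: ‖A_4−P‖² = 44.5000 ≈ L_4² = 44.5000 ✓

(5.5000, 2.5000)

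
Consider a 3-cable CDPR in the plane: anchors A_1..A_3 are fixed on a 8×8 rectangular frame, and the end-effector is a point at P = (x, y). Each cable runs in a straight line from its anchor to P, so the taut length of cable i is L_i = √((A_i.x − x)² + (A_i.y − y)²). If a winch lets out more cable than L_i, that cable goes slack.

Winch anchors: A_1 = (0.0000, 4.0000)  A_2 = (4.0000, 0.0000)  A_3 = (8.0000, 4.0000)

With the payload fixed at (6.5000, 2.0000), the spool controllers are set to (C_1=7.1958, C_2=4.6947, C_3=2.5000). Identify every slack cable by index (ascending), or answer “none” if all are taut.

i=1: geometric 6.8007 vs commanded 7.1958 ⇒ slack
i=2: geometric 3.2016 vs commanded 4.6947 ⇒ slack
i=3: geometric 2.5000 vs commanded 2.5000 ⇒ taut

1, 2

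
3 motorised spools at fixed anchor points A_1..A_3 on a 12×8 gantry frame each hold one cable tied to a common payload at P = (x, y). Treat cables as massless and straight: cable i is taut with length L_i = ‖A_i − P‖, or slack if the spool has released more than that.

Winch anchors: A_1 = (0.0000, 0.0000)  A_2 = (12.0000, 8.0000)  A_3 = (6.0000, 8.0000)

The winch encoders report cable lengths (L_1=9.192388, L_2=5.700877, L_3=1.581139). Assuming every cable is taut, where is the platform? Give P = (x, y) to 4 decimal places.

circle eqns → linear via eq_j − eq_1; set k_j = A_j·A_j − L_j²
k_1 = 0.0000+0.0000−84.5000 = -84.5000
-24.0000·x − 16.0000·y = k_1−k_2 = -260.0000
-12.0000·x − 16.0000·y = k_1−k_3 = -182.0000
solve first two rows → x=6.5000, y=6.5000

(6.5000, 6.5000)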